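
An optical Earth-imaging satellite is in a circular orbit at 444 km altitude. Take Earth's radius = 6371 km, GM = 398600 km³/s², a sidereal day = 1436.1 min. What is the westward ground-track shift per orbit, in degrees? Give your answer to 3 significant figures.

Semi-major axis a = 6371 + 444 = 6815 km. Period T = 2π√(a³/μ) = 2π√(6815³/398600) = 5599.0 s = 93.32 min.
During one orbit Earth rotates (5599.0 / 86166) × 360° = 23.39°.

23.4°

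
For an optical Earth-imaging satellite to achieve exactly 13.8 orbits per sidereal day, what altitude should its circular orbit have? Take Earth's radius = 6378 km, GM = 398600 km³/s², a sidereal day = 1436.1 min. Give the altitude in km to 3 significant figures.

951 km

Required period T = 86166 / 13.8 = 6243.9 s.
From T = 2π√(a³/μ): a = (μ T²/4π²)^(1/3) = (398600 × 6243.9² / 4π²)^(1/3) = 7329 km.
Altitude h = a − R = 7329 − 6378 = 951 km.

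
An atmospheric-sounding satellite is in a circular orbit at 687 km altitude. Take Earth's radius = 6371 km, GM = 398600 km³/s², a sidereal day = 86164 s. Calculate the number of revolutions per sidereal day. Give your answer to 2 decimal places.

14.60

Semi-major axis a = 6371 + 687 = 7058 km. Period T = 2π√(a³/μ) = 2π√(7058³/398600) = 5901.1 s = 98.35 min.
Orbits per sidereal day = 86164 / 5901.1 = 14.601.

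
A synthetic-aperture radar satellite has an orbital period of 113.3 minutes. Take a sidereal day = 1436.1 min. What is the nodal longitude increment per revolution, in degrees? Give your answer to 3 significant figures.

28.4°

T = 113.3 min = 6798.0 s.
During one orbit Earth rotates (6798.0 / 86166) × 360° = 28.40°.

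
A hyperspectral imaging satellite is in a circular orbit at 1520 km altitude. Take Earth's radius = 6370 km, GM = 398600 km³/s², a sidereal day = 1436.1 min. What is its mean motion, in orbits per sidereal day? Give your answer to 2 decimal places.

12.35

Semi-major axis a = 6370 + 1520 = 7890 km. Period T = 2π√(a³/μ) = 2π√(7890³/398600) = 6974.7 s = 116.25 min.
Orbits per sidereal day = 86166 / 6974.7 = 12.354.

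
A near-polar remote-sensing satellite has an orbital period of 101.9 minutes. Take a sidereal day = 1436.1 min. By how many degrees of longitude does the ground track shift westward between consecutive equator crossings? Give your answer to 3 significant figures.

T = 101.9 min = 6114.0 s.
During one orbit Earth rotates (6114.0 / 86166) × 360° = 25.54°.

25.5°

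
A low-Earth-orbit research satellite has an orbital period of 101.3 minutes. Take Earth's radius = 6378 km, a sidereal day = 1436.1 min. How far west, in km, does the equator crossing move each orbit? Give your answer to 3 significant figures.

T = 101.3 min = 6078.0 s.
During one orbit Earth rotates (6078.0 / 86166) × 360° = 25.39°.
At the equator that is 25.39° × (2π·6378/360) km/° = 25.39 × 111.3 = 2827 km.

2830 km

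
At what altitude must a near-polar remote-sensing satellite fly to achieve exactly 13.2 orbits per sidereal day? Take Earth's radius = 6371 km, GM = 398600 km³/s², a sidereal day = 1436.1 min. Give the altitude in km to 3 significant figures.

1180 km

Required period T = 86166 / 13.2 = 6527.7 s.
From T = 2π√(a³/μ): a = (μ T²/4π²)^(1/3) = (398600 × 6527.7² / 4π²)^(1/3) = 7549 km.
Altitude h = a − R = 7549 − 6371 = 1178 km.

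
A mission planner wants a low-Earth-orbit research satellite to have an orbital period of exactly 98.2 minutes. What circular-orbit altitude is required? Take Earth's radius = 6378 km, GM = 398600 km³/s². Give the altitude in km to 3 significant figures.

673 km

T = 98.2 min = 5892.0 s.
From T = 2π√(a³/μ): a = (μ T²/4π²)^(1/3) = (398600 × 5892.0² / 4π²)^(1/3) = 7051 km.
Altitude h = a − R = 7051 − 6378 = 673 km.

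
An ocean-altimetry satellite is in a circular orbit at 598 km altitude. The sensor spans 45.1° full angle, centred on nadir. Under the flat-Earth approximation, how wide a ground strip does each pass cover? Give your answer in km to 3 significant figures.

497 km

Half-angle = 45.1°/2 = 22.55°.
Swath width ≈ 2h·tan(θ/2) = 2 × 598 × tan(22.55°) = 496.6 km.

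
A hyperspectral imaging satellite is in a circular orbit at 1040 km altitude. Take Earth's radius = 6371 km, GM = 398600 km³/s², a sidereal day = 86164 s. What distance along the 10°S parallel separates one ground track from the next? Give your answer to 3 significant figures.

Semi-major axis a = 6371 + 1040 = 7411 km. Period T = 2π√(a³/μ) = 2π√(7411³/398600) = 6349.3 s = 105.82 min.
Node shift per orbit = (6349.3/86164) × 360° = 26.53°.
Equatorial spacing = 26.53 × 111.2 km/° = 2950 km.
At 10° latitude, spacing = 2950 × cos(10°) = 2905 km.

2900 km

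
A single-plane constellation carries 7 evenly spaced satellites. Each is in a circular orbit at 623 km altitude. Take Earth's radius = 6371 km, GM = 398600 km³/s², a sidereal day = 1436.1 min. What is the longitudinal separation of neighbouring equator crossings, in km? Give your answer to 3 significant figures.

386 km

Semi-major axis a = 6371 + 623 = 6994 km. Period T = 2π√(a³/μ) = 2π√(6994³/398600) = 5821.0 s = 97.02 min.
Single-satellite node shift = (5821.0/86166) × 360° = 24.32°.
With 7 satellites evenly phased, successive equator crossings are 24.32/7 = 3.474° apart.
That is 3.474 × 111.2 = 386 km at the equator.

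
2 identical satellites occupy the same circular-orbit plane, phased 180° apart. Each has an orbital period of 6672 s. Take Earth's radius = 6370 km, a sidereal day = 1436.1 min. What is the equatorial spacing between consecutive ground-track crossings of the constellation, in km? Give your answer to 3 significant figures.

1550 km

Single-satellite node shift = (6672.0/86166) × 360° = 27.88°.
With 2 satellites evenly phased, successive equator crossings are 27.88/2 = 13.938° apart.
That is 13.938 × 111.2 = 1550 km at the equator.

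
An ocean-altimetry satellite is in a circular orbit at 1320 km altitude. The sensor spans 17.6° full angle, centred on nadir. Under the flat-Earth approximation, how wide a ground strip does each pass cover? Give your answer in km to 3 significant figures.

409 km

Half-angle = 17.6°/2 = 8.8°.
Swath width ≈ 2h·tan(θ/2) = 2 × 1320 × tan(8.8°) = 408.7 km.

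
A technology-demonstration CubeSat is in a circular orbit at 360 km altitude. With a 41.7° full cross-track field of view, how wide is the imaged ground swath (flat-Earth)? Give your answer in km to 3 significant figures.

274 km

Half-angle = 41.7°/2 = 20.85°.
Swath width ≈ 2h·tan(θ/2) = 2 × 360 × tan(20.85°) = 274.2 km.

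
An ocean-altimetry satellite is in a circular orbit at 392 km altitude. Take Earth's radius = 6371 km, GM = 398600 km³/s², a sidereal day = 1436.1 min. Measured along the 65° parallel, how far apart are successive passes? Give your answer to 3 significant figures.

Semi-major axis a = 6371 + 392 = 6763 km. Period T = 2π√(a³/μ) = 2π√(6763³/398600) = 5535.0 s = 92.25 min.
Node shift per orbit = (5535.0/86166) × 360° = 23.13°.
Equatorial spacing = 23.13 × 111.2 km/° = 2571 km.
At 65° latitude, spacing = 2571 × cos(65°) = 1087 km.

1090 km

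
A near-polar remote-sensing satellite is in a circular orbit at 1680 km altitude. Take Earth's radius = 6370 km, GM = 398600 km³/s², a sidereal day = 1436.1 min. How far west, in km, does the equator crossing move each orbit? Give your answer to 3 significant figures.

Semi-major axis a = 6370 + 1680 = 8050 km. Period T = 2π√(a³/μ) = 2π√(8050³/398600) = 7187.9 s = 119.80 min.
During one orbit Earth rotates (7187.9 / 86166) × 360° = 30.03°.
At the equator that is 30.03° × (2π·6370/360) km/° = 30.03 × 111.2 = 3339 km.

3340 km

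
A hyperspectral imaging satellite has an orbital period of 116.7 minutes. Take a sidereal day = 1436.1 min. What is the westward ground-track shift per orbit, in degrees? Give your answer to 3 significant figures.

T = 116.7 min = 7002.0 s.
During one orbit Earth rotates (7002.0 / 86166) × 360° = 29.25°.

29.3°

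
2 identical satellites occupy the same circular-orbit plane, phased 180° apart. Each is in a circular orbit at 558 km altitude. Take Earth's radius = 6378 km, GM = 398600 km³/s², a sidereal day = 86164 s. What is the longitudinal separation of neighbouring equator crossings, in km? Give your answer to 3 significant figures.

1340 km

Semi-major axis a = 6378 + 558 = 6936 km. Period T = 2π√(a³/μ) = 2π√(6936³/398600) = 5748.8 s = 95.81 min.
Single-satellite node shift = (5748.8/86164) × 360° = 24.02°.
With 2 satellites evenly phased, successive equator crossings are 24.02/2 = 12.009° apart.
That is 12.009 × 111.3 = 1337 km at the equator.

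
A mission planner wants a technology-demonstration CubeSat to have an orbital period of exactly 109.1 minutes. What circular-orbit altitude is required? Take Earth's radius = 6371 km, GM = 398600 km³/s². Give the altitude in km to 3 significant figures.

1190 km

T = 109.1 min = 6546.0 s.
From T = 2π√(a³/μ): a = (μ T²/4π²)^(1/3) = (398600 × 6546.0² / 4π²)^(1/3) = 7563 km.
Altitude h = a − R = 7563 − 6371 = 1192 km.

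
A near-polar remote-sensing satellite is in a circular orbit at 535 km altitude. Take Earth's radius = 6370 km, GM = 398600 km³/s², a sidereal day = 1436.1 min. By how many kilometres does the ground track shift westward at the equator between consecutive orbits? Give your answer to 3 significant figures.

Semi-major axis a = 6370 + 535 = 6905 km. Period T = 2π√(a³/μ) = 2π√(6905³/398600) = 5710.3 s = 95.17 min.
During one orbit Earth rotates (5710.3 / 86166) × 360° = 23.86°.
At the equator that is 23.86° × (2π·6370/360) km/° = 23.86 × 111.2 = 2652 km.

2650 km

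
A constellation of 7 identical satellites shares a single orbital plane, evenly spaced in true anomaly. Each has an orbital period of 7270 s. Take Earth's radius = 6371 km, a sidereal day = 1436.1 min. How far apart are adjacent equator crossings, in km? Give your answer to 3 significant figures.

Single-satellite node shift = (7270.0/86166) × 360° = 30.37°.
With 7 satellites evenly phased, successive equator crossings are 30.37/7 = 4.339° apart.
That is 4.339 × 111.2 = 482 km at the equator.

482 km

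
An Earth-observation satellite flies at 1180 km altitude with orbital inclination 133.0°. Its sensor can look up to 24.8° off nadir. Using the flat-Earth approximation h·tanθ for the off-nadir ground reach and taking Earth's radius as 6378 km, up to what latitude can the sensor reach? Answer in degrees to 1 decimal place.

Retrograde orbit: the ground track reaches ±(180° − i) = ±(180 − 133.0) = ±47.0°.
Sensor half-swath on the ground ≈ 1180·tan(24.8°) = 545 km = 4.90° of latitude.
Maximum observable latitude ≈ 47.0 + 4.90 = 51.9°.

51.9°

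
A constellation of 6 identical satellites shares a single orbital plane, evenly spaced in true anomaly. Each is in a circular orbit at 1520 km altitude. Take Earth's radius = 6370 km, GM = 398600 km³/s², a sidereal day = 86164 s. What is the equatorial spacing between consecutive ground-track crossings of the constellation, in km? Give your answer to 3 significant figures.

Semi-major axis a = 6370 + 1520 = 7890 km. Period T = 2π√(a³/μ) = 2π√(7890³/398600) = 6974.7 s = 116.25 min.
Single-satellite node shift = (6974.7/86164) × 360° = 29.14°.
With 6 satellites evenly phased, successive equator crossings are 29.14/6 = 4.857° apart.
That is 4.857 × 111.2 = 540 km at the equator.

540 km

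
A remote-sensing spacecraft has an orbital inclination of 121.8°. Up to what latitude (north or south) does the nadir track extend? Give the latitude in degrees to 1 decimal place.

Retrograde orbit: the ground track reaches ±(180° − i) = ±(180 − 121.8) = ±58.2°.

58.2°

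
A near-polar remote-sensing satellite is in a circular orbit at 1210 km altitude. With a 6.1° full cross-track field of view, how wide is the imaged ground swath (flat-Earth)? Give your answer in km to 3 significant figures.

Half-angle = 6.1°/2 = 3.05°.
Swath width ≈ 2h·tan(θ/2) = 2 × 1210 × tan(3.05°) = 128.9 km.

129 km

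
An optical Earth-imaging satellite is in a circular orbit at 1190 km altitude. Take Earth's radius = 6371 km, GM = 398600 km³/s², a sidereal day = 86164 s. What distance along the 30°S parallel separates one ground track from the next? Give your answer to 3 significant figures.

2630 km

Semi-major axis a = 6371 + 1190 = 7561 km. Period T = 2π√(a³/μ) = 2π√(7561³/398600) = 6543.0 s = 109.05 min.
Node shift per orbit = (6543.0/86164) × 360° = 27.34°.
Equatorial spacing = 27.34 × 111.2 km/° = 3040 km.
At 30° latitude, spacing = 3040 × cos(30°) = 2633 km.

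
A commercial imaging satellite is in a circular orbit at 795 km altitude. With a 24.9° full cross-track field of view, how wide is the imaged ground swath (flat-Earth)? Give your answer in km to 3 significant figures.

351 km

Half-angle = 24.9°/2 = 12.45°.
Swath width ≈ 2h·tan(θ/2) = 2 × 795 × tan(12.45°) = 351.0 km.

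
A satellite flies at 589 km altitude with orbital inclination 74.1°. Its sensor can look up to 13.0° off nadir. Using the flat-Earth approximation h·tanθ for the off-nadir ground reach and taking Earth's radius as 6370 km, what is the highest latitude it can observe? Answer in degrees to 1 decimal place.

75.3°

For a prograde orbit the ground track reaches latitude ±i = ±74.1°.
Sensor half-swath on the ground ≈ 589·tan(13.0°) = 136 km = 1.22° of latitude.
Maximum observable latitude ≈ 74.1 + 1.22 = 75.3°.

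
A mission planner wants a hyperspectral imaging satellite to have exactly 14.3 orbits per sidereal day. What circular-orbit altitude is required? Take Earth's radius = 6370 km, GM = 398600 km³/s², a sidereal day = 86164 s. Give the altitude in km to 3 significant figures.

Required period T = 86164 / 14.3 = 6025.5 s.
From T = 2π√(a³/μ): a = (μ T²/4π²)^(1/3) = (398600 × 6025.5² / 4π²)^(1/3) = 7157 km.
Altitude h = a − R = 7157 − 6370 = 787 km.

787 km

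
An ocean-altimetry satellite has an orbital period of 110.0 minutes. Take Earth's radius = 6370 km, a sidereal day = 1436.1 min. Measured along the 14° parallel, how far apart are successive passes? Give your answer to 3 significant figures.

T = 110.0 min = 6600.0 s.
Node shift per orbit = (6600.0/86166) × 360° = 27.57°.
Equatorial spacing = 27.57 × 111.2 km/° = 3066 km.
At 14° latitude, spacing = 3066 × cos(14°) = 2975 km.

2970 km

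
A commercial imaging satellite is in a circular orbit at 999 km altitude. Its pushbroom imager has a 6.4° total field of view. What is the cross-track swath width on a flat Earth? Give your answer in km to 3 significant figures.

112 km

Half-angle = 6.4°/2 = 3.2°.
Swath width ≈ 2h·tan(θ/2) = 2 × 999 × tan(3.2°) = 111.7 km.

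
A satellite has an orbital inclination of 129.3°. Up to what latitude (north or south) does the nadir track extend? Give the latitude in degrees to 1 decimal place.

50.7°

Retrograde orbit: the ground track reaches ±(180° − i) = ±(180 − 129.3) = ±50.7°.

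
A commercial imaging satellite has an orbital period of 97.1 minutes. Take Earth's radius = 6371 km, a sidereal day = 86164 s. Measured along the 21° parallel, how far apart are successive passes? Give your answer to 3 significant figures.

T = 97.1 min = 5826.0 s.
Node shift per orbit = (5826.0/86164) × 360° = 24.34°.
Equatorial spacing = 24.34 × 111.2 km/° = 2707 km.
At 21° latitude, spacing = 2707 × cos(21°) = 2527 km.

2530 km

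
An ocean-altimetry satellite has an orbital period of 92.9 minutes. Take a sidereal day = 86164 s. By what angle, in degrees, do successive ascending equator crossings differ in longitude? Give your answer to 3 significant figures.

23.3°

T = 92.9 min = 5574.0 s.
During one orbit Earth rotates (5574.0 / 86164) × 360° = 23.29°.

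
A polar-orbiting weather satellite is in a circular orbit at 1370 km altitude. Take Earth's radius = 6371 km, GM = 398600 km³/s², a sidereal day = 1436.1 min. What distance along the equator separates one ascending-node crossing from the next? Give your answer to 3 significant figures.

Semi-major axis a = 6371 + 1370 = 7741 km. Period T = 2π√(a³/μ) = 2π√(7741³/398600) = 6778.1 s = 112.97 min.
During one orbit Earth rotates (6778.1 / 86166) × 360° = 28.32°.
At the equator that is 28.32° × (2π·6371/360) km/° = 28.32 × 111.2 = 3149 km.

3150 km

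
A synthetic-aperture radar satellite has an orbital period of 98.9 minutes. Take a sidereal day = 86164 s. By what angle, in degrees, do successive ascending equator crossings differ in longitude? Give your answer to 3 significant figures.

T = 98.9 min = 5934.0 s.
During one orbit Earth rotates (5934.0 / 86164) × 360° = 24.79°.

24.8°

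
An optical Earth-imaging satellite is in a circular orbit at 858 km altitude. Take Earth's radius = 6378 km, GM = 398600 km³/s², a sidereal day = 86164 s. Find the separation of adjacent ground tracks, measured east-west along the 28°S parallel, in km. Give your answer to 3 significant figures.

2520 km

Semi-major axis a = 6378 + 858 = 7236 km. Period T = 2π√(a³/μ) = 2π√(7236³/398600) = 6125.7 s = 102.10 min.
Node shift per orbit = (6125.7/86164) × 360° = 25.59°.
Equatorial spacing = 25.59 × 111.3 km/° = 2849 km.
At 28° latitude, spacing = 2849 × cos(28°) = 2516 km.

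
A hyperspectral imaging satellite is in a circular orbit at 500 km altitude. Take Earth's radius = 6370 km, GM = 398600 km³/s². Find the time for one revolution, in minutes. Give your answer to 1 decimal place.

Semi-major axis a = 6370 + 500 = 6870 km. Period T = 2π√(a³/μ) = 2π√(6870³/398600) = 5666.9 s = 94.45 min.

94.4 min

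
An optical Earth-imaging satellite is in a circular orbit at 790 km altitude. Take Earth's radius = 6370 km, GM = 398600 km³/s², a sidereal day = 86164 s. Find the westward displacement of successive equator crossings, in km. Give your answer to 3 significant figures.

Semi-major axis a = 6370 + 790 = 7160 km. Period T = 2π√(a³/μ) = 2π√(7160³/398600) = 6029.5 s = 100.49 min.
During one orbit Earth rotates (6029.5 / 86164) × 360° = 25.19°.
At the equator that is 25.19° × (2π·6370/360) km/° = 25.19 × 111.2 = 2801 km.

2800 km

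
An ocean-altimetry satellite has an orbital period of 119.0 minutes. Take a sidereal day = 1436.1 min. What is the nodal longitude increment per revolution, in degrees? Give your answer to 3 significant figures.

29.8°

T = 119.0 min = 7140.0 s.
During one orbit Earth rotates (7140.0 / 86166) × 360° = 29.83°.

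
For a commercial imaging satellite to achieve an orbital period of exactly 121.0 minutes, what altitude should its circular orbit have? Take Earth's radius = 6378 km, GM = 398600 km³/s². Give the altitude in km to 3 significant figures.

T = 121.0 min = 7260.0 s.
From T = 2π√(a³/μ): a = (μ T²/4π²)^(1/3) = (398600 × 7260.0² / 4π²)^(1/3) = 8104 km.
Altitude h = a − R = 8104 − 6378 = 1726 km.

1730 km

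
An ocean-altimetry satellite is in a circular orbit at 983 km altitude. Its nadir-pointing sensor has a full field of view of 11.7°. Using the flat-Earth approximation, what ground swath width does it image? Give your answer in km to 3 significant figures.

Half-angle = 11.7°/2 = 5.85°.
Swath width ≈ 2h·tan(θ/2) = 2 × 983 × tan(5.85°) = 201.4 km.

201 km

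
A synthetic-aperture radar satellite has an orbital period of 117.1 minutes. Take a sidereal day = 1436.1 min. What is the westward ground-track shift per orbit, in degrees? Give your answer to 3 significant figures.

29.4°

T = 117.1 min = 7026.0 s.
During one orbit Earth rotates (7026.0 / 86166) × 360° = 29.35°.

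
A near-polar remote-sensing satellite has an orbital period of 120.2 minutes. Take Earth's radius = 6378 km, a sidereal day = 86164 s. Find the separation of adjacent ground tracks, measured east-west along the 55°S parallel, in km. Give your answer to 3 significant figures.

1920 km

T = 120.2 min = 7212.0 s.
Node shift per orbit = (7212.0/86164) × 360° = 30.13°.
Equatorial spacing = 30.13 × 111.3 km/° = 3354 km.
At 55° latitude, spacing = 3354 × cos(55°) = 1924 km.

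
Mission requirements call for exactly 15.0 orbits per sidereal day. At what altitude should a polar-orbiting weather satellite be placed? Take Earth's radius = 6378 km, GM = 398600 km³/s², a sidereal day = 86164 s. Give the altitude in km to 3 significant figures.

554 km

Required period T = 86164 / 15.0 = 5744.3 s.
From T = 2π√(a³/μ): a = (μ T²/4π²)^(1/3) = (398600 × 5744.3² / 4π²)^(1/3) = 6932 km.
Altitude h = a − R = 6932 − 6378 = 554 km.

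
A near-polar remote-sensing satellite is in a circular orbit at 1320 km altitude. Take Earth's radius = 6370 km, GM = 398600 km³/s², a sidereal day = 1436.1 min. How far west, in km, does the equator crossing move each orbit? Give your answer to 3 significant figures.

3120 km

Semi-major axis a = 6370 + 1320 = 7690 km. Period T = 2π√(a³/μ) = 2π√(7690³/398600) = 6711.2 s = 111.85 min.
During one orbit Earth rotates (6711.2 / 86166) × 360° = 28.04°.
At the equator that is 28.04° × (2π·6370/360) km/° = 28.04 × 111.2 = 3117 km.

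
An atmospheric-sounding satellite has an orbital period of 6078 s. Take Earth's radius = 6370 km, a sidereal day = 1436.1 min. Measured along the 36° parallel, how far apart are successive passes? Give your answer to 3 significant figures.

2280 km

Node shift per orbit = (6078.0/86166) × 360° = 25.39°.
Equatorial spacing = 25.39 × 111.2 km/° = 2823 km.
At 36° latitude, spacing = 2823 × cos(36°) = 2284 km.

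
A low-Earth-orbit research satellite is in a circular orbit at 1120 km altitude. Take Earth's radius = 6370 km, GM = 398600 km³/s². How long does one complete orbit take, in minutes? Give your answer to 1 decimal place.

107.5 min

Semi-major axis a = 6370 + 1120 = 7490 km. Period T = 2π√(a³/μ) = 2π√(7490³/398600) = 6451.1 s = 107.52 min.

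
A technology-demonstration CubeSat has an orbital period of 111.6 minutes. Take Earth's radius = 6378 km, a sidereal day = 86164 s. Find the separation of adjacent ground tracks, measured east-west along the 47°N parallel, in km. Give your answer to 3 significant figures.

2120 km

T = 111.6 min = 6696.0 s.
Node shift per orbit = (6696.0/86164) × 360° = 27.98°.
Equatorial spacing = 27.98 × 111.3 km/° = 3114 km.
At 47° latitude, spacing = 3114 × cos(47°) = 2124 km.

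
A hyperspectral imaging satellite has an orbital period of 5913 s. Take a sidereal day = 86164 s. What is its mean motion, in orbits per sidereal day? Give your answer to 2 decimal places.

14.57

Orbits per sidereal day = 86164 / 5913.0 = 14.572.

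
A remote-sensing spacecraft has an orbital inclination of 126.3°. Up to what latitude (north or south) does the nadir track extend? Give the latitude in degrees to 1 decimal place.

Retrograde orbit: the ground track reaches ±(180° − i) = ±(180 − 126.3) = ±53.7°.

53.7°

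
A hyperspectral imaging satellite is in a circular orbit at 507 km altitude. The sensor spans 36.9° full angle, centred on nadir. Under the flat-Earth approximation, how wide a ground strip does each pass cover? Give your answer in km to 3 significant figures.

338 km

Half-angle = 36.9°/2 = 18.45°.
Swath width ≈ 2h·tan(θ/2) = 2 × 507 × tan(18.45°) = 338.3 km.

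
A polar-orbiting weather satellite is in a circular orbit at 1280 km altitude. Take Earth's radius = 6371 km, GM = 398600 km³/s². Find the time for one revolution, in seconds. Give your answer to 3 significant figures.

6660 seconds

Semi-major axis a = 6371 + 1280 = 7651 km. Period T = 2π√(a³/μ) = 2π√(7651³/398600) = 6660.2 s = 111.00 min.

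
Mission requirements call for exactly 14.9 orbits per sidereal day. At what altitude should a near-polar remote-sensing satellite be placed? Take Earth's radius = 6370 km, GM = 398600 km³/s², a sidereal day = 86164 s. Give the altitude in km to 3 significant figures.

593 km

Required period T = 86164 / 14.9 = 5782.8 s.
From T = 2π√(a³/μ): a = (μ T²/4π²)^(1/3) = (398600 × 5782.8² / 4π²)^(1/3) = 6963 km.
Altitude h = a − R = 6963 − 6370 = 593 km.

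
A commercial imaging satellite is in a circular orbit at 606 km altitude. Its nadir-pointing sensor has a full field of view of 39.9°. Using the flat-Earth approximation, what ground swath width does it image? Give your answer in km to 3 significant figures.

Half-angle = 39.9°/2 = 19.95°.
Swath width ≈ 2h·tan(θ/2) = 2 × 606 × tan(19.95°) = 439.9 km.

440 km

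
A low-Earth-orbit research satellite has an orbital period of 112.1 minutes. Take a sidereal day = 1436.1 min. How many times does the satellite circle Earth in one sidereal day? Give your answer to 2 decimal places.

T = 112.1 min = 6726.0 s.
Orbits per sidereal day = 86166 / 6726.0 = 12.811.

12.81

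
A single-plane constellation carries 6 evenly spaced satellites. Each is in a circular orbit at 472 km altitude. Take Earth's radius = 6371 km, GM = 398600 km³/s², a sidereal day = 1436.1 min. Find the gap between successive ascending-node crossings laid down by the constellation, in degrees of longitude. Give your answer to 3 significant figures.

3.92°

Semi-major axis a = 6371 + 472 = 6843 km. Period T = 2π√(a³/μ) = 2π√(6843³/398600) = 5633.5 s = 93.89 min.
Single-satellite node shift = (5633.5/86166) × 360° = 23.54°.
With 6 satellites evenly phased, successive equator crossings are 23.54/6 = 3.923° apart.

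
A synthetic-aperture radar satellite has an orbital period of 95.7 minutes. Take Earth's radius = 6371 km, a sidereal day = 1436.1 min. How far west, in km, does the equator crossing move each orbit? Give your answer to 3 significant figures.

T = 95.7 min = 5742.0 s.
During one orbit Earth rotates (5742.0 / 86166) × 360° = 23.99°.
At the equator that is 23.99° × (2π·6371/360) km/° = 23.99 × 111.2 = 2668 km.

2670 km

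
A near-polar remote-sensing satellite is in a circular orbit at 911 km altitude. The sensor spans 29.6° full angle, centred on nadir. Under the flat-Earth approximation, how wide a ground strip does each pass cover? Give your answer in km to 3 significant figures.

Half-angle = 29.6°/2 = 14.8°.
Swath width ≈ 2h·tan(θ/2) = 2 × 911 × tan(14.8°) = 481.4 km.

481 km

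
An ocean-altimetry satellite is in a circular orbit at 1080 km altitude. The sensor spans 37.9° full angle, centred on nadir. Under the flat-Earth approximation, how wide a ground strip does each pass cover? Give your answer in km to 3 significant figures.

742 km

Half-angle = 37.9°/2 = 18.95°.
Swath width ≈ 2h·tan(θ/2) = 2 × 1080 × tan(18.95°) = 741.6 km.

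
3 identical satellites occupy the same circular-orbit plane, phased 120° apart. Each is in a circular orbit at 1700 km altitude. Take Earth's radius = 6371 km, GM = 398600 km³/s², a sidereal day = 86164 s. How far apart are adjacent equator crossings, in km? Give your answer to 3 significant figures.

1120 km

Semi-major axis a = 6371 + 1700 = 8071 km. Period T = 2π√(a³/μ) = 2π√(8071³/398600) = 7216.1 s = 120.27 min.
Single-satellite node shift = (7216.1/86164) × 360° = 30.15°.
With 3 satellites evenly phased, successive equator crossings are 30.15/3 = 10.050° apart.
That is 10.050 × 111.2 = 1117 km at the equator.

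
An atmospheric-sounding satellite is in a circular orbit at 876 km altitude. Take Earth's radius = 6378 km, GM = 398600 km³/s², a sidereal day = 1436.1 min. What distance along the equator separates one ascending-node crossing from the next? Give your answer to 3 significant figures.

Semi-major axis a = 6378 + 876 = 7254 km. Period T = 2π√(a³/μ) = 2π√(7254³/398600) = 6148.6 s = 102.48 min.
During one orbit Earth rotates (6148.6 / 86166) × 360° = 25.69°.
At the equator that is 25.69° × (2π·6378/360) km/° = 25.69 × 111.3 = 2860 km.

2860 km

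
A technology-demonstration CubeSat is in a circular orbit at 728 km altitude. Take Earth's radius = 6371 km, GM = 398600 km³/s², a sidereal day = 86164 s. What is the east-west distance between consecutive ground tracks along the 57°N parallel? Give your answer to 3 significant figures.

1510 km

Semi-major axis a = 6371 + 728 = 7099 km. Period T = 2π√(a³/μ) = 2π√(7099³/398600) = 5952.6 s = 99.21 min.
Node shift per orbit = (5952.6/86164) × 360° = 24.87°.
Equatorial spacing = 24.87 × 111.2 km/° = 2765 km.
At 57° latitude, spacing = 2765 × cos(57°) = 1506 km.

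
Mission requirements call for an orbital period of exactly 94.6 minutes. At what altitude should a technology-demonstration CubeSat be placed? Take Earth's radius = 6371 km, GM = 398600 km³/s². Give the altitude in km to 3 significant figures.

506 km

T = 94.6 min = 5676.0 s.
From T = 2π√(a³/μ): a = (μ T²/4π²)^(1/3) = (398600 × 5676.0² / 4π²)^(1/3) = 6877 km.
Altitude h = a − R = 6877 − 6371 = 506 km.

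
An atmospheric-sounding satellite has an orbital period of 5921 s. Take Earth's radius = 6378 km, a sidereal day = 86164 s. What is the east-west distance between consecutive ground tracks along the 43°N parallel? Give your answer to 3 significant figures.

2010 km

Node shift per orbit = (5921.0/86164) × 360° = 24.74°.
Equatorial spacing = 24.74 × 111.3 km/° = 2754 km.
At 43° latitude, spacing = 2754 × cos(43°) = 2014 km.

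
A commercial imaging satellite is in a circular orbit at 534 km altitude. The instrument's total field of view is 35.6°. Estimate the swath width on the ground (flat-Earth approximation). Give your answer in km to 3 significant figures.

343 km

Half-angle = 35.6°/2 = 17.8°.
Swath width ≈ 2h·tan(θ/2) = 2 × 534 × tan(17.8°) = 342.9 km.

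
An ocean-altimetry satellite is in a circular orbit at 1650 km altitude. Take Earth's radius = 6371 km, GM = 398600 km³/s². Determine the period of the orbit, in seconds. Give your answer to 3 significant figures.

7150 seconds

Semi-major axis a = 6371 + 1650 = 8021 km. Period T = 2π√(a³/μ) = 2π√(8021³/398600) = 7149.1 s = 119.15 min.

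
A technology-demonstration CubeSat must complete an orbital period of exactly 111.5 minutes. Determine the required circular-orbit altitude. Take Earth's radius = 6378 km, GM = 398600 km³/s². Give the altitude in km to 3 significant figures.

1300 km

T = 111.5 min = 6690.0 s.
From T = 2π√(a³/μ): a = (μ T²/4π²)^(1/3) = (398600 × 6690.0² / 4π²)^(1/3) = 7674 km.
Altitude h = a − R = 7674 − 6378 = 1296 km.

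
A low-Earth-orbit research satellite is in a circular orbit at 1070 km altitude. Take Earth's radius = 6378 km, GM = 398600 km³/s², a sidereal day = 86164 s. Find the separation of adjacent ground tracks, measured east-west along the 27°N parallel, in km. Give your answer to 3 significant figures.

Semi-major axis a = 6378 + 1070 = 7448 km. Period T = 2π√(a³/μ) = 2π√(7448³/398600) = 6396.9 s = 106.62 min.
Node shift per orbit = (6396.9/86164) × 360° = 26.73°.
Equatorial spacing = 26.73 × 111.3 km/° = 2975 km.
At 27° latitude, spacing = 2975 × cos(27°) = 2651 km.

2650 km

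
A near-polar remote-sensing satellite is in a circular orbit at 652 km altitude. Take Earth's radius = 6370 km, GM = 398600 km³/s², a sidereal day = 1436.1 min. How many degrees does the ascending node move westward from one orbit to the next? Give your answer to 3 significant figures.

24.5°

Semi-major axis a = 6370 + 652 = 7022 km. Period T = 2π√(a³/μ) = 2π√(7022³/398600) = 5856.0 s = 97.60 min.
During one orbit Earth rotates (5856.0 / 86166) × 360° = 24.47°.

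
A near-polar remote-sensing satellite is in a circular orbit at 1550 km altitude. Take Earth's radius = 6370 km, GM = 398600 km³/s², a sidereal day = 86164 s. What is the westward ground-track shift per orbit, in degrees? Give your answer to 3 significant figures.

29.3°

Semi-major axis a = 6370 + 1550 = 7920 km. Period T = 2π√(a³/μ) = 2π√(7920³/398600) = 7014.5 s = 116.91 min.
During one orbit Earth rotates (7014.5 / 86164) × 360° = 29.31°.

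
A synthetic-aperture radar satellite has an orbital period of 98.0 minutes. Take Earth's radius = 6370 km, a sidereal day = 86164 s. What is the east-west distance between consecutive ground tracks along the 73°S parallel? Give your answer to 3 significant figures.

T = 98.0 min = 5880.0 s.
Node shift per orbit = (5880.0/86164) × 360° = 24.57°.
Equatorial spacing = 24.57 × 111.2 km/° = 2731 km.
At 73° latitude, spacing = 2731 × cos(73°) = 799 km.

799 km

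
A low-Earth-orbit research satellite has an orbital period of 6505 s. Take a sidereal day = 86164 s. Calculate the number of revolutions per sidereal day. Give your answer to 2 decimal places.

Orbits per sidereal day = 86164 / 6505.0 = 13.246.

13.25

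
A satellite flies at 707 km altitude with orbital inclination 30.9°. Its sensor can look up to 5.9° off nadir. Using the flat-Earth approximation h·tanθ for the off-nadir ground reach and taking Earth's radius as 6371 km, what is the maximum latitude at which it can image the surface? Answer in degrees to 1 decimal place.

31.6°

For a prograde orbit the ground track reaches latitude ±i = ±30.9°.
Sensor half-swath on the ground ≈ 707·tan(5.9°) = 73 km = 0.66° of latitude.
Maximum observable latitude ≈ 30.9 + 0.66 = 31.6°.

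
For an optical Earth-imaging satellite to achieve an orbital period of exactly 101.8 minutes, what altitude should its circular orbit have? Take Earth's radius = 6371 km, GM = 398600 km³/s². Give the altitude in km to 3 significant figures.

851 km

T = 101.8 min = 6108.0 s.
From T = 2π√(a³/μ): a = (μ T²/4π²)^(1/3) = (398600 × 6108.0² / 4π²)^(1/3) = 7222 km.
Altitude h = a − R = 7222 − 6371 = 851 km.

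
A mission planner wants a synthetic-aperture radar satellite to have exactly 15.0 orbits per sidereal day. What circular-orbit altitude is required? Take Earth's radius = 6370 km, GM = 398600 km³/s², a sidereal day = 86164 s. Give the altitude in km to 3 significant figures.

562 km

Required period T = 86164 / 15.0 = 5744.3 s.
From T = 2π√(a³/μ): a = (μ T²/4π²)^(1/3) = (398600 × 5744.3² / 4π²)^(1/3) = 6932 km.
Altitude h = a − R = 6932 − 6370 = 562 km.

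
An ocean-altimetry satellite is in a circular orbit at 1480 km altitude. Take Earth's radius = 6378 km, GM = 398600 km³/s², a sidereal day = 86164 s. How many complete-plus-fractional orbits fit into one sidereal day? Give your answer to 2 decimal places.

Semi-major axis a = 6378 + 1480 = 7858 km. Period T = 2π√(a³/μ) = 2π√(7858³/398600) = 6932.3 s = 115.54 min.
Orbits per sidereal day = 86164 / 6932.3 = 12.429.

12.43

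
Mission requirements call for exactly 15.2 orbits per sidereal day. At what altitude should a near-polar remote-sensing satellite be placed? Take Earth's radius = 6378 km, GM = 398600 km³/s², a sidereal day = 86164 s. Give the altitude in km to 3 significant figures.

493 km

Required period T = 86164 / 15.2 = 5668.7 s.
From T = 2π√(a³/μ): a = (μ T²/4π²)^(1/3) = (398600 × 5668.7² / 4π²)^(1/3) = 6871 km.
Altitude h = a − R = 6871 − 6378 = 493 km.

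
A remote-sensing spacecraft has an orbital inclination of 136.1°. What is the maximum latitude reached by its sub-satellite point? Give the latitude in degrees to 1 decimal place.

Retrograde orbit: the ground track reaches ±(180° − i) = ±(180 − 136.1) = ±43.9°.

43.9°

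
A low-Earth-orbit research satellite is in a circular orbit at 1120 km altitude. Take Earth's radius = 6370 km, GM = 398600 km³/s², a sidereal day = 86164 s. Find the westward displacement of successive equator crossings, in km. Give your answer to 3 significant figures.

Semi-major axis a = 6370 + 1120 = 7490 km. Period T = 2π√(a³/μ) = 2π√(7490³/398600) = 6451.1 s = 107.52 min.
During one orbit Earth rotates (6451.1 / 86164) × 360° = 26.95°.
At the equator that is 26.95° × (2π·6370/360) km/° = 26.95 × 111.2 = 2997 km.

3000 km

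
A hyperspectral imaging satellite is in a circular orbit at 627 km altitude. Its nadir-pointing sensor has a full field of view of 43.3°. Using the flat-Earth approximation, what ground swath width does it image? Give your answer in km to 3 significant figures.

498 km

Half-angle = 43.3°/2 = 21.65°.
Swath width ≈ 2h·tan(θ/2) = 2 × 627 × tan(21.65°) = 497.8 km.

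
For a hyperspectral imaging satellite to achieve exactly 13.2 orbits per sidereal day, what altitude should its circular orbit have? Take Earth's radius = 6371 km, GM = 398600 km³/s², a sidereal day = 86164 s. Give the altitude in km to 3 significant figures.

Required period T = 86164 / 13.2 = 6527.6 s.
From T = 2π√(a³/μ): a = (μ T²/4π²)^(1/3) = (398600 × 6527.6² / 4π²)^(1/3) = 7549 km.
Altitude h = a − R = 7549 − 6371 = 1178 km.

1180 km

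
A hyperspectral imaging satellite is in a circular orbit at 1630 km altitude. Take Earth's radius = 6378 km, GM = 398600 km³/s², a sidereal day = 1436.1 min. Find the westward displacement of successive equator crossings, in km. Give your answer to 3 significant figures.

3320 km

Semi-major axis a = 6378 + 1630 = 8008 km. Period T = 2π√(a³/μ) = 2π√(8008³/398600) = 7131.8 s = 118.86 min.
During one orbit Earth rotates (7131.8 / 86166) × 360° = 29.80°.
At the equator that is 29.80° × (2π·6378/360) km/° = 29.80 × 111.3 = 3317 km.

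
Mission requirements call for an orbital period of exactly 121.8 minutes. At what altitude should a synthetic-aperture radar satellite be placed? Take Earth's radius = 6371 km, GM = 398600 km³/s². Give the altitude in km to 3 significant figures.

T = 121.8 min = 7308.0 s.
From T = 2π√(a³/μ): a = (μ T²/4π²)^(1/3) = (398600 × 7308.0² / 4π²)^(1/3) = 8139 km.
Altitude h = a − R = 8139 − 6371 = 1768 km.

1770 km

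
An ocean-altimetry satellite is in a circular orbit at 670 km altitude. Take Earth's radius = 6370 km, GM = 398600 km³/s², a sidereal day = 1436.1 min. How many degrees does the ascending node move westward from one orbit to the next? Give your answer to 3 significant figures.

Semi-major axis a = 6370 + 670 = 7040 km. Period T = 2π√(a³/μ) = 2π√(7040³/398600) = 5878.5 s = 97.98 min.
During one orbit Earth rotates (5878.5 / 86166) × 360° = 24.56°.

24.6°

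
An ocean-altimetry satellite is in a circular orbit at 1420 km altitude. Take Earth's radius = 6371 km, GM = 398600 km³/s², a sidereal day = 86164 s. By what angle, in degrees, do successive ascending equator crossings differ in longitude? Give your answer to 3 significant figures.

Semi-major axis a = 6371 + 1420 = 7791 km. Period T = 2π√(a³/μ) = 2π√(7791³/398600) = 6843.9 s = 114.06 min.
During one orbit Earth rotates (6843.9 / 86164) × 360° = 28.59°.

28.6°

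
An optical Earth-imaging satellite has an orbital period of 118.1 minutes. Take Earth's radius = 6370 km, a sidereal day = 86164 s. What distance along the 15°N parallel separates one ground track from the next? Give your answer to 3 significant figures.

T = 118.1 min = 7086.0 s.
Node shift per orbit = (7086.0/86164) × 360° = 29.61°.
Equatorial spacing = 29.61 × 111.2 km/° = 3292 km.
At 15° latitude, spacing = 3292 × cos(15°) = 3179 km.

3180 km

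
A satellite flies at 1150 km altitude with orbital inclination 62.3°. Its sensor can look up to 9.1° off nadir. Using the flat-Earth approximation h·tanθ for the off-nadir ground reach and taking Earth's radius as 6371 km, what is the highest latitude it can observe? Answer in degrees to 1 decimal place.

64.0°

For a prograde orbit the ground track reaches latitude ±i = ±62.3°.
Sensor half-swath on the ground ≈ 1150·tan(9.1°) = 184 km = 1.66° of latitude.
Maximum observable latitude ≈ 62.3 + 1.66 = 64.0°.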